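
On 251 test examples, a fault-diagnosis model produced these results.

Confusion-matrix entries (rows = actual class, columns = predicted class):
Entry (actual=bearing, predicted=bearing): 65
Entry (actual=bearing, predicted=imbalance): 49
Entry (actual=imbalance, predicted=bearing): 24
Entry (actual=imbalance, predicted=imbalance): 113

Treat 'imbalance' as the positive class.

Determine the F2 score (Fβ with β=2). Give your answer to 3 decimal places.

0.796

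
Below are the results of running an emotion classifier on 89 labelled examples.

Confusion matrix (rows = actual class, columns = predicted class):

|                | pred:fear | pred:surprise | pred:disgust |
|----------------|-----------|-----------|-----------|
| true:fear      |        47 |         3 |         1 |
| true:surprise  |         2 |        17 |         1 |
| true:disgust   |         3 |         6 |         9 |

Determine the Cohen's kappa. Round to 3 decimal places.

Observed agreement pₒ = trace/N = 73/89 = 0.8202
Expected agreement pₑ = Σ (rowᵢ·colᵢ)/N² = (51·52 + 20·26 + 18·11)/89² = 0.4255
κ = (pₒ − pₑ)/(1 − pₑ) = (0.8202 − 0.4255)/(1 − 0.4255) = 0.687

0.687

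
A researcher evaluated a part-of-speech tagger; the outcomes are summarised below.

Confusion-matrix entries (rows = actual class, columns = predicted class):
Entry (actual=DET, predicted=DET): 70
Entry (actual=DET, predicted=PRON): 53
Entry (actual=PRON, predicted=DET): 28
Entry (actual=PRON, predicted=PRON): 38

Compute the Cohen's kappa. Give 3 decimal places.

0.133

Observed agreement pₒ = trace/N = 108/189 = 0.5714
Expected agreement pₑ = Σ (rowᵢ·colᵢ)/N² = (123·98 + 66·91)/189² = 0.5056
κ = (pₒ − pₑ)/(1 − pₑ) = (0.5714 − 0.5056)/(1 − 0.5056) = 0.133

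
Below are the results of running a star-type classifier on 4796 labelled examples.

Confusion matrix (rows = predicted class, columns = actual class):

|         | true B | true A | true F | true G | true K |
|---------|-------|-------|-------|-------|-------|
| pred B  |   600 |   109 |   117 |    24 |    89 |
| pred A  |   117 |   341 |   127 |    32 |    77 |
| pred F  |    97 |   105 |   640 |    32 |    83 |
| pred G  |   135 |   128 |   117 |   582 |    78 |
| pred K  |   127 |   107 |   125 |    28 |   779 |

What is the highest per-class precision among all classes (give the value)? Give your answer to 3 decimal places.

Per-class precision (TP/(TP+FP)):
  B: TP=600, FP=109+117+24+89=339 → 600/939 = 0.6390
  A: TP=341, FP=117+127+32+77=353 → 341/694 = 0.4914
  F: TP=640, FP=97+105+32+83=317 → 640/957 = 0.6688
  G: TP=582, FP=135+128+117+78=458 → 582/1040 = 0.5596
  K: TP=779, FP=127+107+125+28=387 → 779/1166 = 0.6681
Highest is class 'F' with precision = 0.669.

0.669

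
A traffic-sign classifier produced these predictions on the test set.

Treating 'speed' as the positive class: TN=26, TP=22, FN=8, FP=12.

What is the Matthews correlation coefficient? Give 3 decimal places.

0.415

MCC = (TP·TN − FP·FN) / √((TP+FP)(TP+FN)(TN+FP)(TN+FN))
Numerator = 22·26 − 12·8 = 476
Denominator = √(34·30·38·34) = √1317840 = 1147.9721
MCC = 476 / 1147.9721 = 0.415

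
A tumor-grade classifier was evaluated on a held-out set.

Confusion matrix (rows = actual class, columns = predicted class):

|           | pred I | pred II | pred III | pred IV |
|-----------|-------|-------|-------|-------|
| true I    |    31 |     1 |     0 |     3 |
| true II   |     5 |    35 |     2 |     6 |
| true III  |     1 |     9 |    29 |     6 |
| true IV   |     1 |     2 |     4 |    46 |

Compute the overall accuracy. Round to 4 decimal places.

Accuracy = trace / total = (31+35+29+46=141) / 181 = 141/181 = 0.7790

0.7790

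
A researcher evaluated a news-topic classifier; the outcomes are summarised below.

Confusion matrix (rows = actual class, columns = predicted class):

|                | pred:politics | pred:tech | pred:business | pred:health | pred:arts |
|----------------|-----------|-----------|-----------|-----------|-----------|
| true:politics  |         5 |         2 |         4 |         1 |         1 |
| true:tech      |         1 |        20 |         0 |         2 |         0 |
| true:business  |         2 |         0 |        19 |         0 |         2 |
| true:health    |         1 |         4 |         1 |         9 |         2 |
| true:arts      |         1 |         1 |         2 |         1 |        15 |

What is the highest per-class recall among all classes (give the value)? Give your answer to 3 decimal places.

0.870

Per-class recall (TP/(TP+FN)):
  politics: TP=5, FN=2+4+1+1=8 → 5/13 = 0.3846
  tech: TP=20, FN=1+0+2+0=3 → 20/23 = 0.8696
  business: TP=19, FN=2+0+0+2=4 → 19/23 = 0.8261
  health: TP=9, FN=1+4+1+2=8 → 9/17 = 0.5294
  arts: TP=15, FN=1+1+2+1=5 → 15/20 = 0.7500
Highest is class 'tech' with recall = 0.870.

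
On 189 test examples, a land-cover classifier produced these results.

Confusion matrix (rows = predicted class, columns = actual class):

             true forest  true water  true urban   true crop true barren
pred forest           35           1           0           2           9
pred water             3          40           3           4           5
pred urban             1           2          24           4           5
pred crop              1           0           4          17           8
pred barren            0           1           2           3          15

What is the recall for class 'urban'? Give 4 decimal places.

0.7273

recall = TP/(TP+FN).
urban: TP=24, FN=0+3+4+2=9 → 24/33 = 0.72727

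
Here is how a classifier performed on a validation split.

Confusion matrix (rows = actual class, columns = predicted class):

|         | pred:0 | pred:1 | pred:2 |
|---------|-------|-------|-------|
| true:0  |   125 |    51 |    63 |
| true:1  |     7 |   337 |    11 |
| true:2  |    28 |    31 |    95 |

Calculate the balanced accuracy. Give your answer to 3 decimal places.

Balanced accuracy = mean of per-class recall.
  0: recall = 125/239 = 0.5230
  1: recall = 337/355 = 0.9493
  2: recall = 95/154 = 0.6169
Mean = (0.5230 + 0.9493 + 0.6169) / 3 = 0.696

0.696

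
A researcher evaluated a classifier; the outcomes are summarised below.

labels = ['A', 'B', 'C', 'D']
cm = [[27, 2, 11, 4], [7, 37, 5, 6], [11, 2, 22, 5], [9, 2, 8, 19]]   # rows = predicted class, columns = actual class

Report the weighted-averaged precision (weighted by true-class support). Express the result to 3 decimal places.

0.590

Per-class precision (TP/(TP+FP)):
  A: TP=27, FP=2+11+4=17 → 27/44 = 0.6136
  B: TP=37, FP=7+5+6=18 → 37/55 = 0.6727
  C: TP=22, FP=11+2+5=18 → 22/40 = 0.5500
  D: TP=19, FP=9+2+8=19 → 19/38 = 0.5000
Weighted-precision = Σ (supportᵢ/N)·precisionᵢ with N=177: (54/177)·0.6136 + (43/177)·0.6727 + (46/177)·0.5500 + (34/177)·0.5000 = 0.590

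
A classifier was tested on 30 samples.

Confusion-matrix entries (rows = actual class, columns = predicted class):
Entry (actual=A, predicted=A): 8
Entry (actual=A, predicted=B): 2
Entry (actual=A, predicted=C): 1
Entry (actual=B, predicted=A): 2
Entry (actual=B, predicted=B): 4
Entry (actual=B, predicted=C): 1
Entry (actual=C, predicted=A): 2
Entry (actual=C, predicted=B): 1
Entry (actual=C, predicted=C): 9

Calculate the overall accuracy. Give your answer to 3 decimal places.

0.700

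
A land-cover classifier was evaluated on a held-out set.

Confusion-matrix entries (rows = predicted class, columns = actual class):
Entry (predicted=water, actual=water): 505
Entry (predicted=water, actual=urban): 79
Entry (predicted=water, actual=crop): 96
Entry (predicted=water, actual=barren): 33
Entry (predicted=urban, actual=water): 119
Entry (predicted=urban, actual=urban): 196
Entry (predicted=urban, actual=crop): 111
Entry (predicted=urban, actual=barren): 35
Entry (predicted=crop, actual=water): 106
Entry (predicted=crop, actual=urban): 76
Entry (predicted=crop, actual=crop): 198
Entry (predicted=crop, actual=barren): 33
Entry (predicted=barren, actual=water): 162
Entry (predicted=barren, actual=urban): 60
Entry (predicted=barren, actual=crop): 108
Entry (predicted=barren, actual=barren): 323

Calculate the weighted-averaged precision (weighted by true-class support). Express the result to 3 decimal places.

Per-class precision (TP/(TP+FP)):
  water: TP=505, FP=79+96+33=208 → 505/713 = 0.7083
  urban: TP=196, FP=119+111+35=265 → 196/461 = 0.4252
  crop: TP=198, FP=106+76+33=215 → 198/413 = 0.4794
  barren: TP=323, FP=162+60+108=330 → 323/653 = 0.4946
Weighted-precision = Σ (supportᵢ/N)·precisionᵢ with N=2240: (892/2240)·0.7083 + (411/2240)·0.4252 + (513/2240)·0.4794 + (424/2240)·0.4946 = 0.563

0.563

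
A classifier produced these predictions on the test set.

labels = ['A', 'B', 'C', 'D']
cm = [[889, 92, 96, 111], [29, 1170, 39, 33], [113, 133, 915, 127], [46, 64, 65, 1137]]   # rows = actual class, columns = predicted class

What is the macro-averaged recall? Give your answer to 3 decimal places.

0.811

Per-class recall (TP/(TP+FN)):
  A: TP=889, FN=92+96+111=299 → 889/1188 = 0.7483
  B: TP=1170, FN=29+39+33=101 → 1170/1271 = 0.9205
  C: TP=915, FN=113+133+127=373 → 915/1288 = 0.7104
  D: TP=1137, FN=46+64+65=175 → 1137/1312 = 0.8666
Macro-recall = mean = (0.7483 + 0.9205 + 0.7104 + 0.8666) / 4 = 0.811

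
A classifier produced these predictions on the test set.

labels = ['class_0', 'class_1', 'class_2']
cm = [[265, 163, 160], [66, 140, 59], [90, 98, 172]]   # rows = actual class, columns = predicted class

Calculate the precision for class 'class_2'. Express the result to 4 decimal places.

0.4399

Treat 'class_2' as positive and all other classes as negative.
precision = TP/(TP+FP).
class_2: TP=172, FP=160+59=219 → 172/391 = 0.43990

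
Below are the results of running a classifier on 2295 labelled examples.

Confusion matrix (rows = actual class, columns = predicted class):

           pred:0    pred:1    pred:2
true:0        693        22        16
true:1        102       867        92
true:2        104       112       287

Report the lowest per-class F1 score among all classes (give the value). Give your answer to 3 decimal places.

0.639

Per-class F1 score (2·TP/(2·TP+FP+FN)):
  0: TP=693, FP=102+104=206, FN=22+16=38 → 1386/1630 = 0.8503
  1: TP=867, FP=22+112=134, FN=102+92=194 → 1734/2062 = 0.8409
  2: TP=287, FP=16+92=108, FN=104+112=216 → 574/898 = 0.6392
Lowest is class '2' with F1 score = 0.639.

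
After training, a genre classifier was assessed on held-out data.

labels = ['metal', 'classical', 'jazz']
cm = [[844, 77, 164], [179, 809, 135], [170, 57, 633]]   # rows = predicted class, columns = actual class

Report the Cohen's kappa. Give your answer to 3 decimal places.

Observed agreement pₒ = trace/N = 2286/3068 = 0.7451
Expected agreement pₑ = Σ (rowᵢ·colᵢ)/N² = (1193·1085 + 943·1123 + 932·860)/3068² = 0.3352
κ = (pₒ − pₑ)/(1 − pₑ) = (0.7451 − 0.3352)/(1 − 0.3352) = 0.617

0.617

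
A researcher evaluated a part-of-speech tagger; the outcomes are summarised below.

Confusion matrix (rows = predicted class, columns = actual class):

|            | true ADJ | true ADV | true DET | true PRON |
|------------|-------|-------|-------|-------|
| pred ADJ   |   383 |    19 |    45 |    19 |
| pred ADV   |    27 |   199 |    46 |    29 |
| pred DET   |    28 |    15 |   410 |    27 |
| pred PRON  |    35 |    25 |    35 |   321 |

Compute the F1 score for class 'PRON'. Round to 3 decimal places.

One-vs-rest for 'PRON': TP = diagonal; FP = other classes predicted 'PRON'; FN = 'PRON' predicted as other.
F1 score = 2·TP/(2·TP+FP+FN).
PRON: TP=321, FP=35+25+35=95, FN=19+29+27=75 → 642/812 = 0.7906

0.791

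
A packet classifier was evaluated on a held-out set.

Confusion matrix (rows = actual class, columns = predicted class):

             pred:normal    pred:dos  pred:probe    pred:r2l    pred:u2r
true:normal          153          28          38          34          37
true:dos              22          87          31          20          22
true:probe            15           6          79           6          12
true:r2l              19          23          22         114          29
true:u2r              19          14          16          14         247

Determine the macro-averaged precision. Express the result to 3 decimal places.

Per-class precision (TP/(TP+FP)):
  normal: TP=153, FP=22+15+19+19=75 → 153/228 = 0.6711
  dos: TP=87, FP=28+6+23+14=71 → 87/158 = 0.5506
  probe: TP=79, FP=38+31+22+16=107 → 79/186 = 0.4247
  r2l: TP=114, FP=34+20+6+14=74 → 114/188 = 0.6064
  u2r: TP=247, FP=37+22+12+29=100 → 247/347 = 0.7118
Macro-precision = mean = (0.6711 + 0.5506 + 0.4247 + 0.6064 + 0.7118) / 5 = 0.593

0.593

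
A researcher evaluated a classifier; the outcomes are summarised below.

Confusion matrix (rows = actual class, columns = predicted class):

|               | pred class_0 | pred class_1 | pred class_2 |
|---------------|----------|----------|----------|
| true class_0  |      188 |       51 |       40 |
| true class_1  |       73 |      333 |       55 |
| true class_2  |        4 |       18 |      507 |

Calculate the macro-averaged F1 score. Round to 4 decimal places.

Per-class F1 score (2·TP/(2·TP+FP+FN)):
  class_0: TP=188, FP=73+4=77, FN=51+40=91 → 376/544 = 0.69118
  class_1: TP=333, FP=51+18=69, FN=73+55=128 → 666/863 = 0.77173
  class_2: TP=507, FP=40+55=95, FN=4+18=22 → 1014/1131 = 0.89655
Macro-F1 score = mean = (0.69118 + 0.77173 + 0.89655) / 3 = 0.7865

0.7865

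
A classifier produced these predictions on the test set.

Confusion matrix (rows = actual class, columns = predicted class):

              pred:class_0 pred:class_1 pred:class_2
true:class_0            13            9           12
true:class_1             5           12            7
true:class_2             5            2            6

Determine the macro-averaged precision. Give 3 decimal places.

Per-class precision (TP/(TP+FP)):
  class_0: TP=13, FP=5+5=10 → 13/23 = 0.5652
  class_1: TP=12, FP=9+2=11 → 12/23 = 0.5217
  class_2: TP=6, FP=12+7=19 → 6/25 = 0.2400
Macro-precision = mean = (0.5652 + 0.5217 + 0.2400) / 3 = 0.442

0.442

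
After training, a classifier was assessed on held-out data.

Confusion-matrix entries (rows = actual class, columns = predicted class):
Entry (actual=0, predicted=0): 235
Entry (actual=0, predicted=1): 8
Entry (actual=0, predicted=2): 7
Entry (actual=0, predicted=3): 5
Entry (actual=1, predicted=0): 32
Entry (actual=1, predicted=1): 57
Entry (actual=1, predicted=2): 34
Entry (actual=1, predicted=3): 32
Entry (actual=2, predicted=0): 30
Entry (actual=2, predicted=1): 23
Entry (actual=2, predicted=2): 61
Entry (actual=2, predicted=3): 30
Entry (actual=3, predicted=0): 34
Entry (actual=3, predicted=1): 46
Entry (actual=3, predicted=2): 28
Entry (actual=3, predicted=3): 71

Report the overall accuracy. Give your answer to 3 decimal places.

Accuracy = trace / total = (235+57+61+71=424) / 733 = 424/733 = 0.578

0.578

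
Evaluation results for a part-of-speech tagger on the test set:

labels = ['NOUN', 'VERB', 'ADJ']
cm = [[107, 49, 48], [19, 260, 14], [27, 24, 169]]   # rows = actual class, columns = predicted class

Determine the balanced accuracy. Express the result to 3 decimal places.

0.727

Balanced accuracy = mean of per-class recall.
  NOUN: recall = 107/204 = 0.5245
  VERB: recall = 260/293 = 0.8874
  ADJ: recall = 169/220 = 0.7682
Mean = (0.5245 + 0.8874 + 0.7682) / 3 = 0.727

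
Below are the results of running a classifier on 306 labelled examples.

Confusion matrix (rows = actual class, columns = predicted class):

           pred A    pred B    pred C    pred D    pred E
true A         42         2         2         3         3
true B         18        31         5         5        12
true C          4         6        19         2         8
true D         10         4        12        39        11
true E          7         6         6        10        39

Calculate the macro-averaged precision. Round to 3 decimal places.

Per-class precision (TP/(TP+FP)):
  A: TP=42, FP=18+4+10+7=39 → 42/81 = 0.5185
  B: TP=31, FP=2+6+4+6=18 → 31/49 = 0.6327
  C: TP=19, FP=2+5+12+6=25 → 19/44 = 0.4318
  D: TP=39, FP=3+5+2+10=20 → 39/59 = 0.6610
  E: TP=39, FP=3+12+8+11=34 → 39/73 = 0.5342
Macro-precision = mean = (0.5185 + 0.6327 + 0.4318 + 0.6610 + 0.5342) / 5 = 0.556

0.556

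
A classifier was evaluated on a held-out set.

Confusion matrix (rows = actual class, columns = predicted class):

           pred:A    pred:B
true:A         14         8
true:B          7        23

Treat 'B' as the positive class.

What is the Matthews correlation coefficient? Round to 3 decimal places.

MCC = (TP·TN − FP·FN) / √((TP+FP)(TP+FN)(TN+FP)(TN+FN))
Numerator = 23·14 − 8·7 = 266
Denominator = √(31·30·22·21) = √429660 = 655.4846
MCC = 266 / 655.4846 = 0.406

0.406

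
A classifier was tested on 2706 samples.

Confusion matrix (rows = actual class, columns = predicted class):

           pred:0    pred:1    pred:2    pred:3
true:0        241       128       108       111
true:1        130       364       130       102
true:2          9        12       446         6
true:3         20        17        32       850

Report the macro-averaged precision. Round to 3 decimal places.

0.680

Per-class precision (TP/(TP+FP)):
  0: TP=241, FP=130+9+20=159 → 241/400 = 0.6025
  1: TP=364, FP=128+12+17=157 → 364/521 = 0.6987
  2: TP=446, FP=108+130+32=270 → 446/716 = 0.6229
  3: TP=850, FP=111+102+6=219 → 850/1069 = 0.7951
Macro-precision = mean = (0.6025 + 0.6987 + 0.6229 + 0.7951) / 4 = 0.680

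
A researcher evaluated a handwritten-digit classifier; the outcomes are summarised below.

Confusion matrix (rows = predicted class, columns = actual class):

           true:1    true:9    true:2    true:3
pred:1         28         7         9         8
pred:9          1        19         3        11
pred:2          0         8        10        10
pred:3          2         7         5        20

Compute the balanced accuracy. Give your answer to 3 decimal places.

0.536

Balanced accuracy = mean of per-class recall.
  1: recall = 28/31 = 0.9032
  9: recall = 19/41 = 0.4634
  2: recall = 10/27 = 0.3704
  3: recall = 20/49 = 0.4082
Mean = (0.9032 + 0.4634 + 0.3704 + 0.4082) / 4 = 0.536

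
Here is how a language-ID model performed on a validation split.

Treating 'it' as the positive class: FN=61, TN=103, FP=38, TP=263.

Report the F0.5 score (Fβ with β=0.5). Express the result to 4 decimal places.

Fβ = (1+β²)·TP / ((1+β²)·TP + β²·FN + FP), with β²=1/4
= 1.25·263 / (1.25·263 + 0.25·61 + 38) = 0.8606

0.8606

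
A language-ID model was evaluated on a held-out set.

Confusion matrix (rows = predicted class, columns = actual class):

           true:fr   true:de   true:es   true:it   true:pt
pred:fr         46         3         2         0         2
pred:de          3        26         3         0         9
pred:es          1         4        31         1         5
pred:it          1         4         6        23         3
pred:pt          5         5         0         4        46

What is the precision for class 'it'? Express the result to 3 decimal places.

0.622

precision = TP/(TP+FP).
it: TP=23, FP=1+4+6+3=14 → 23/37 = 0.6216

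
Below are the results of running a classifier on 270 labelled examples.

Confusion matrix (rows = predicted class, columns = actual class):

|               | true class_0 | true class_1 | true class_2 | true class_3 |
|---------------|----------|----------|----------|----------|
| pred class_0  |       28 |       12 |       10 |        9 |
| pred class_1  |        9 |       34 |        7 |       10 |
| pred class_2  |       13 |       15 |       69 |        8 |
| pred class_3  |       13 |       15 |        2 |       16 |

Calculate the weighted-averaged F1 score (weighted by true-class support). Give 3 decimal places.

Per-class F1 score (2·TP/(2·TP+FP+FN)):
  class_0: TP=28, FP=12+10+9=31, FN=9+13+13=35 → 56/122 = 0.4590
  class_1: TP=34, FP=9+7+10=26, FN=12+15+15=42 → 68/136 = 0.5000
  class_2: TP=69, FP=13+15+8=36, FN=10+7+2=19 → 138/193 = 0.7150
  class_3: TP=16, FP=13+15+2=30, FN=9+10+8=27 → 32/89 = 0.3596
Weighted-F1 score = Σ (supportᵢ/N)·F1 scoreᵢ with N=270: (63/270)·0.4590 + (76/270)·0.5000 + (88/270)·0.7150 + (43/270)·0.3596 = 0.538

0.538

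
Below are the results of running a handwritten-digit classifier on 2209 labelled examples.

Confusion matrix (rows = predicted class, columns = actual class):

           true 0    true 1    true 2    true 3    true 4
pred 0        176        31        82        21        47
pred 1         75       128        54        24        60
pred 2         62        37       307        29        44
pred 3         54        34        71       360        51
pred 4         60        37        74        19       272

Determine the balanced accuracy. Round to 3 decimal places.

Balanced accuracy = mean of per-class recall.
  0: recall = 176/427 = 0.4122
  1: recall = 128/267 = 0.4794
  2: recall = 307/588 = 0.5221
  3: recall = 360/453 = 0.7947
  4: recall = 272/474 = 0.5738
Mean = (0.4122 + 0.4794 + 0.5221 + 0.7947 + 0.5738) / 5 = 0.556

0.556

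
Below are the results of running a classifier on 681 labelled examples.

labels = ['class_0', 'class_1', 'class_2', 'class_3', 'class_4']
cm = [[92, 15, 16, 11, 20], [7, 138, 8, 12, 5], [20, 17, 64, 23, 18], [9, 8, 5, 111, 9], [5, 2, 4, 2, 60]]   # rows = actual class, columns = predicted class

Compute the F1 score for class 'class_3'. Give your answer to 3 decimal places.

0.738

F1 score = 2·TP/(2·TP+FP+FN).
class_3: TP=111, FP=11+12+23+2=48, FN=9+8+5+9=31 → 222/301 = 0.7375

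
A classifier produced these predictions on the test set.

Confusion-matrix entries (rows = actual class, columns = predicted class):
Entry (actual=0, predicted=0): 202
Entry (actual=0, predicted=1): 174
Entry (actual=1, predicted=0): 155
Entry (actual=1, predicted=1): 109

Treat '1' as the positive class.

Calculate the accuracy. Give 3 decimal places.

Accuracy = (TP+TN)/N = (109+202)/640 = 0.486

0.486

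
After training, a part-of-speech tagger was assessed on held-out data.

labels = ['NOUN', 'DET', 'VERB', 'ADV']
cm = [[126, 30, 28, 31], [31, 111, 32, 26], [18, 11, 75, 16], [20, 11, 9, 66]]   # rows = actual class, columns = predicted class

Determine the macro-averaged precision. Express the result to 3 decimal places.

0.581

Per-class precision (TP/(TP+FP)):
  NOUN: TP=126, FP=31+18+20=69 → 126/195 = 0.6462
  DET: TP=111, FP=30+11+11=52 → 111/163 = 0.6810
  VERB: TP=75, FP=28+32+9=69 → 75/144 = 0.5208
  ADV: TP=66, FP=31+26+16=73 → 66/139 = 0.4748
Macro-precision = mean = (0.6462 + 0.6810 + 0.5208 + 0.4748) / 4 = 0.581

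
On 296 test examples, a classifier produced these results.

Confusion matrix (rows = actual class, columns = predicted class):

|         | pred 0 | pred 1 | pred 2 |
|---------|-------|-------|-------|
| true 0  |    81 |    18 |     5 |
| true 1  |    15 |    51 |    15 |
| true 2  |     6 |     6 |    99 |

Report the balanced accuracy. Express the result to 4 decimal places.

Balanced accuracy = mean of per-class recall.
  0: recall = 81/104 = 0.77885
  1: recall = 51/81 = 0.62963
  2: recall = 99/111 = 0.89189
Mean = (0.77885 + 0.62963 + 0.89189) / 3 = 0.7668

0.7668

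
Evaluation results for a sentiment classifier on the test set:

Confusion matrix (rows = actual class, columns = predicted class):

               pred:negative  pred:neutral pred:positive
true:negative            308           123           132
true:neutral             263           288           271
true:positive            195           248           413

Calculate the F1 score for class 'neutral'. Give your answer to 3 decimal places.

0.389

Treat 'neutral' as positive and all other classes as negative.
F1 score = 2·TP/(2·TP+FP+FN).
neutral: TP=288, FP=123+248=371, FN=263+271=534 → 576/1481 = 0.3889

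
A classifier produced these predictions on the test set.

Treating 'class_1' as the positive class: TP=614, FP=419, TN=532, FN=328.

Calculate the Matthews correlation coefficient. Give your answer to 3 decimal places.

MCC = (TP·TN − FP·FN) / √((TP+FP)(TP+FN)(TN+FP)(TN+FN))
Numerator = 614·532 − 419·328 = 189216
Denominator = √(1033·942·951·860) = √795848115960 = 892103.1980
MCC = 189216 / 892103.1980 = 0.212

0.212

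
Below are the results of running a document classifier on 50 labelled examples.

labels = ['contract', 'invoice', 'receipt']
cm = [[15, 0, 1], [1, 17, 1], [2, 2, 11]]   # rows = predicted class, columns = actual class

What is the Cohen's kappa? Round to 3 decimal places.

0.789

Observed agreement pₒ = trace/N = 43/50 = 0.8600
Expected agreement pₑ = Σ (rowᵢ·colᵢ)/N² = (18·16 + 19·19 + 13·15)/50² = 0.3376
κ = (pₒ − pₑ)/(1 − pₑ) = (0.8600 − 0.3376)/(1 − 0.3376) = 0.789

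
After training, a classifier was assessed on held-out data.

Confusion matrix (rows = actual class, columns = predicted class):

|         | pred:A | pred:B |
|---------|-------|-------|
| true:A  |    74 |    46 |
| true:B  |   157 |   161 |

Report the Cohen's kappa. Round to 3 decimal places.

Observed agreement pₒ = trace/N = 235/438 = 0.5365
Expected agreement pₑ = Σ (rowᵢ·colᵢ)/N² = (120·231 + 318·207)/438² = 0.4876
κ = (pₒ − pₑ)/(1 − pₑ) = (0.5365 − 0.4876)/(1 − 0.4876) = 0.095

0.095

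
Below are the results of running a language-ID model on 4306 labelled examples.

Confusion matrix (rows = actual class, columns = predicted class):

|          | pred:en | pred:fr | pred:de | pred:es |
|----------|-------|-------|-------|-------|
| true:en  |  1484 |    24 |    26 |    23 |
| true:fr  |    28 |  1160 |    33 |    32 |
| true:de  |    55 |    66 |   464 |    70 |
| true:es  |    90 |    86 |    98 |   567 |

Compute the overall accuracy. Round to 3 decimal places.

0.853

Accuracy = trace / total = (1484+1160+464+567=3675) / 4306 = 3675/4306 = 0.853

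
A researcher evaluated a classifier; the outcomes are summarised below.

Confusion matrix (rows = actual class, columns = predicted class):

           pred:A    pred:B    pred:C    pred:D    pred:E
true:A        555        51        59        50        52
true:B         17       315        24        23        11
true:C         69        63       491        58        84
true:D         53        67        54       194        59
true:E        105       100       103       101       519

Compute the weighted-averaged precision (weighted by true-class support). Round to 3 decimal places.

0.644

Per-class precision (TP/(TP+FP)):
  A: TP=555, FP=17+69+53+105=244 → 555/799 = 0.6946
  B: TP=315, FP=51+63+67+100=281 → 315/596 = 0.5285
  C: TP=491, FP=59+24+54+103=240 → 491/731 = 0.6717
  D: TP=194, FP=50+23+58+101=232 → 194/426 = 0.4554
  E: TP=519, FP=52+11+84+59=206 → 519/725 = 0.7159
Weighted-precision = Σ (supportᵢ/N)·precisionᵢ with N=3277: (767/3277)·0.6946 + (390/3277)·0.5285 + (765/3277)·0.6717 + (427/3277)·0.4554 + (928/3277)·0.7159 = 0.644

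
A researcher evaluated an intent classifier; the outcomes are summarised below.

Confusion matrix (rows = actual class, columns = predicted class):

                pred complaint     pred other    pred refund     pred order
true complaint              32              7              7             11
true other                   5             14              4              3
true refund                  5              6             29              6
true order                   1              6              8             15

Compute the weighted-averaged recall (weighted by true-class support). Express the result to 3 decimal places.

0.566

Per-class recall (TP/(TP+FN)):
  complaint: TP=32, FN=7+7+11=25 → 32/57 = 0.5614
  other: TP=14, FN=5+4+3=12 → 14/26 = 0.5385
  refund: TP=29, FN=5+6+6=17 → 29/46 = 0.6304
  order: TP=15, FN=1+6+8=15 → 15/30 = 0.5000
Weighted-recall = Σ (supportᵢ/N)·recallᵢ with N=159: (57/159)·0.5614 + (26/159)·0.5385 + (46/159)·0.6304 + (30/159)·0.5000 = 0.566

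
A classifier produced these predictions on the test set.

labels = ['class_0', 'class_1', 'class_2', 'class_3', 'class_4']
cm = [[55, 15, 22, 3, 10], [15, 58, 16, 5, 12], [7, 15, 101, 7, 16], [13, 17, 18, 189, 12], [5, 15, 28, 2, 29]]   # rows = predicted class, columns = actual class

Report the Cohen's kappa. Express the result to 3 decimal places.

0.521

Observed agreement pₒ = trace/N = 432/685 = 0.6307
Expected agreement pₑ = Σ (rowᵢ·colᵢ)/N² = (95·105 + 120·106 + 185·146 + 206·249 + 79·79)/685² = 0.2285
κ = (pₒ − pₑ)/(1 − pₑ) = (0.6307 − 0.2285)/(1 − 0.2285) = 0.521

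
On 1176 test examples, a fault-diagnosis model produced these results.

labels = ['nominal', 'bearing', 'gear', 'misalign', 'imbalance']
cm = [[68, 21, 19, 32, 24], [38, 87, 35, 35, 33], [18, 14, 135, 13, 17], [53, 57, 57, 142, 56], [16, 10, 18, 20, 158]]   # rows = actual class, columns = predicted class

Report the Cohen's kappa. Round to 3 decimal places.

0.376

Observed agreement pₒ = trace/N = 590/1176 = 0.5017
Expected agreement pₑ = Σ (rowᵢ·colᵢ)/N² = (164·193 + 228·189 + 197·264 + 365·242 + 222·288)/1176² = 0.2018
κ = (pₒ − pₑ)/(1 − pₑ) = (0.5017 − 0.2018)/(1 − 0.2018) = 0.376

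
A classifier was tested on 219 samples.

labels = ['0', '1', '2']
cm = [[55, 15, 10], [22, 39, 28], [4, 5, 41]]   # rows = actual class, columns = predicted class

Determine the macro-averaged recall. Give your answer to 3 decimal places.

0.649

Per-class recall (TP/(TP+FN)):
  0: TP=55, FN=15+10=25 → 55/80 = 0.6875
  1: TP=39, FN=22+28=50 → 39/89 = 0.4382
  2: TP=41, FN=4+5=9 → 41/50 = 0.8200
Macro-recall = mean = (0.6875 + 0.4382 + 0.8200) / 3 = 0.649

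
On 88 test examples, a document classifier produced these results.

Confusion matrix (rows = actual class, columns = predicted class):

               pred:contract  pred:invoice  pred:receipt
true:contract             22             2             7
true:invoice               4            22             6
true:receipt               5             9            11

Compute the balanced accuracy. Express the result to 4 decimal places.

Balanced accuracy = mean of per-class recall.
  contract: recall = 22/31 = 0.70968
  invoice: recall = 22/32 = 0.68750
  receipt: recall = 11/25 = 0.44000
Mean = (0.70968 + 0.68750 + 0.44000) / 3 = 0.6124

0.6124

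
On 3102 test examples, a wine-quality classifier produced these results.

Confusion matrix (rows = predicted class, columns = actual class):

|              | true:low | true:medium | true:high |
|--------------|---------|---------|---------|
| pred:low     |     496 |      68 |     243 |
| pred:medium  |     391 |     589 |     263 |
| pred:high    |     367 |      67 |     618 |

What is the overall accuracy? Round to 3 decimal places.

Accuracy = trace / total = (496+589+618=1703) / 3102 = 1703/3102 = 0.549

0.549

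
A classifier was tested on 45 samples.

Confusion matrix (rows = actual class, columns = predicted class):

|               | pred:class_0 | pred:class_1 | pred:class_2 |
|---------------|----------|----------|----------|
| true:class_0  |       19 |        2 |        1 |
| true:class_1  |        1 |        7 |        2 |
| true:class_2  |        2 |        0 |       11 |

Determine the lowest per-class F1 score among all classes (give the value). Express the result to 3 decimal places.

0.737

Per-class F1 score (2·TP/(2·TP+FP+FN)):
  class_0: TP=19, FP=1+2=3, FN=2+1=3 → 38/44 = 0.8636
  class_1: TP=7, FP=2+0=2, FN=1+2=3 → 14/19 = 0.7368
  class_2: TP=11, FP=1+2=3, FN=2+0=2 → 22/27 = 0.8148
Lowest is class 'class_1' with F1 score = 0.737.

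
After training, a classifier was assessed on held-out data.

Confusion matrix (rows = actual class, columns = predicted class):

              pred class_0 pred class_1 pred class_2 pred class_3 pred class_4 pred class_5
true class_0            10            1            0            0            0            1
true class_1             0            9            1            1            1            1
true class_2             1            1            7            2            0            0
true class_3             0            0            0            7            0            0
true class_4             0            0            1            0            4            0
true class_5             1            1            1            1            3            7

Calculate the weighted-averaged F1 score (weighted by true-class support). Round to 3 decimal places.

Per-class F1 score (2·TP/(2·TP+FP+FN)):
  class_0: TP=10, FP=0+1+0+0+1=2, FN=1+0+0+0+1=2 → 20/24 = 0.8333
  class_1: TP=9, FP=1+1+0+0+1=3, FN=0+1+1+1+1=4 → 18/25 = 0.7200
  class_2: TP=7, FP=0+1+0+1+1=3, FN=1+1+2+0+0=4 → 14/21 = 0.6667
  class_3: TP=7, FP=0+1+2+0+1=4, FN=0+0+0+0+0=0 → 14/18 = 0.7778
  class_4: TP=4, FP=0+1+0+0+3=4, FN=0+0+1+0+0=1 → 8/13 = 0.6154
  class_5: TP=7, FP=1+1+0+0+0=2, FN=1+1+1+1+3=7 → 14/23 = 0.6087
Weighted-F1 score = Σ (supportᵢ/N)·F1 scoreᵢ with N=62: (12/62)·0.8333 + (13/62)·0.7200 + (11/62)·0.6667 + (7/62)·0.7778 + (5/62)·0.6154 + (14/62)·0.6087 = 0.705

0.705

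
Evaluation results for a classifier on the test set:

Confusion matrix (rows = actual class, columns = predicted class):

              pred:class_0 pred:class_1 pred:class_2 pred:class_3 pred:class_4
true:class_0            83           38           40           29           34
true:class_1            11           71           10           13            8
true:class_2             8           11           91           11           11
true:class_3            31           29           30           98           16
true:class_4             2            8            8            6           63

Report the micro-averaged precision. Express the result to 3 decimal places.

0.534

Micro-averaging pools counts across classes: ΣTP=406, ΣFP=354, ΣFN=354.
Micro-precision = TP/(TP+FP) on pooled counts = 0.534 (equals overall accuracy in single-label multiclass).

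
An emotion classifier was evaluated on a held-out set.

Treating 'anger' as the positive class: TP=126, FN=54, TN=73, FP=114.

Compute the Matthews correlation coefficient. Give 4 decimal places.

0.0950

MCC = (TP·TN − FP·FN) / √((TP+FP)(TP+FN)(TN+FP)(TN+FN))
Numerator = 126·73 − 114·54 = 3042
Denominator = √(240·180·187·127) = √1025956800 = 32030.5604
MCC = 3042 / 32030.5604 = 0.0950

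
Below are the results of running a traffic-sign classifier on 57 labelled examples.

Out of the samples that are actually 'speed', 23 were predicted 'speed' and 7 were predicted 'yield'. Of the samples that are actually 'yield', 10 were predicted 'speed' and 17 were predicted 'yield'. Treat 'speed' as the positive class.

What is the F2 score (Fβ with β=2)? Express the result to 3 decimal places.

0.752

Fβ = (1+β²)·TP / ((1+β²)·TP + β²·FN + FP), with β²=4
= 5·23 / (5·23 + 4·7 + 10) = 0.752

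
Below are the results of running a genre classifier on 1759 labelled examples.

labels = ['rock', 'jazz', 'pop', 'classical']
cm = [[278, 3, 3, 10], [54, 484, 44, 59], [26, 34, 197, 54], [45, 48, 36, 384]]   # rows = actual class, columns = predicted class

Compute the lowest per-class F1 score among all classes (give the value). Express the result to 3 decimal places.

Per-class F1 score (2·TP/(2·TP+FP+FN)):
  rock: TP=278, FP=54+26+45=125, FN=3+3+10=16 → 556/697 = 0.7977
  jazz: TP=484, FP=3+34+48=85, FN=54+44+59=157 → 968/1210 = 0.8000
  pop: TP=197, FP=3+44+36=83, FN=26+34+54=114 → 394/591 = 0.6667
  classical: TP=384, FP=10+59+54=123, FN=45+48+36=129 → 768/1020 = 0.7529
Lowest is class 'pop' with F1 score = 0.667.

0.667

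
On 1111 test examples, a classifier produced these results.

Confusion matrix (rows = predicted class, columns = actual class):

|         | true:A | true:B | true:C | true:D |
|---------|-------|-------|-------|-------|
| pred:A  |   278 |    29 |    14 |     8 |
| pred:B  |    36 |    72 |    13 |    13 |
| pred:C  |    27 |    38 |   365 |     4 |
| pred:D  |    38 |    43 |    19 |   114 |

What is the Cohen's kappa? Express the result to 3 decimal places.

Observed agreement pₒ = trace/N = 829/1111 = 0.7462
Expected agreement pₑ = Σ (rowᵢ·colᵢ)/N² = (379·329 + 182·134 + 411·434 + 139·214)/1111² = 0.2894
κ = (pₒ − pₑ)/(1 − pₑ) = (0.7462 − 0.2894)/(1 − 0.2894) = 0.643

0.643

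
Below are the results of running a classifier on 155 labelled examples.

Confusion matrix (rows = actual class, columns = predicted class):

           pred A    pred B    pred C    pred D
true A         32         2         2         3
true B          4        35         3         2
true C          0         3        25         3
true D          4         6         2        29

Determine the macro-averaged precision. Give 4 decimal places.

Per-class precision (TP/(TP+FP)):
  A: TP=32, FP=4+0+4=8 → 32/40 = 0.80000
  B: TP=35, FP=2+3+6=11 → 35/46 = 0.76087
  C: TP=25, FP=2+3+2=7 → 25/32 = 0.78125
  D: TP=29, FP=3+2+3=8 → 29/37 = 0.78378
Macro-precision = mean = (0.80000 + 0.76087 + 0.78125 + 0.78378) / 4 = 0.7815

0.7815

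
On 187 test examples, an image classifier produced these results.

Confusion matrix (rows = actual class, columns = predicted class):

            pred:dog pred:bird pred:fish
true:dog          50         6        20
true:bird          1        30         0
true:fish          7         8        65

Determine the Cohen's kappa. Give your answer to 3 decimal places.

0.649

Observed agreement pₒ = trace/N = 145/187 = 0.7754
Expected agreement pₑ = Σ (rowᵢ·colᵢ)/N² = (76·58 + 31·44 + 80·85)/187² = 0.3595
κ = (pₒ − pₑ)/(1 − pₑ) = (0.7754 − 0.3595)/(1 − 0.3595) = 0.649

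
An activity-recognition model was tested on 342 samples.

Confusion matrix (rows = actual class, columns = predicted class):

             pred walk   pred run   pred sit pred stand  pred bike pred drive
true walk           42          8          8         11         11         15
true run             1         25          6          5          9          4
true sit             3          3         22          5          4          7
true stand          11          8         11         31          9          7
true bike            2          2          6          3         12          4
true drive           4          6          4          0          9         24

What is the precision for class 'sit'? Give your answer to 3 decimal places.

Take TP from the diagonal, FP from the rest of the 'sit' prediction marginal, FN from the rest of the 'sit' actual marginal.
precision = TP/(TP+FP).
sit: TP=22, FP=8+6+11+6+4=35 → 22/57 = 0.3860

0.386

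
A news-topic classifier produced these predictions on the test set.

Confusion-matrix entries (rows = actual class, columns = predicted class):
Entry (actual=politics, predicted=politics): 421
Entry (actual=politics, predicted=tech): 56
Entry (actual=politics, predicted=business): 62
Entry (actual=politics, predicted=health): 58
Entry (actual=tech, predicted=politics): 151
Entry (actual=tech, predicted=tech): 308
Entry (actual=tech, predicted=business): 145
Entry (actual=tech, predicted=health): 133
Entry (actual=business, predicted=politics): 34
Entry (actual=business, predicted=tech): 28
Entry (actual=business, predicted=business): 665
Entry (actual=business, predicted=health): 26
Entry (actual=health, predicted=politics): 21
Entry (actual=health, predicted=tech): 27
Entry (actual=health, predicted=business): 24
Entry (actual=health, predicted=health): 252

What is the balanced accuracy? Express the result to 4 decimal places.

0.6960

Balanced accuracy = mean of per-class recall.
  politics: recall = 421/597 = 0.70519
  tech: recall = 308/737 = 0.41791
  business: recall = 665/753 = 0.88313
  health: recall = 252/324 = 0.77778
Mean = (0.70519 + 0.41791 + 0.88313 + 0.77778) / 4 = 0.6960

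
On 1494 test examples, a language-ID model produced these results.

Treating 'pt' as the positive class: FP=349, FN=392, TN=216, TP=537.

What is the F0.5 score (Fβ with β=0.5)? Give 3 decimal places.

0.600

Fβ = (1+β²)·TP / ((1+β²)·TP + β²·FN + FP), with β²=1/4
= 1.25·537 / (1.25·537 + 0.25·392 + 349) = 0.600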